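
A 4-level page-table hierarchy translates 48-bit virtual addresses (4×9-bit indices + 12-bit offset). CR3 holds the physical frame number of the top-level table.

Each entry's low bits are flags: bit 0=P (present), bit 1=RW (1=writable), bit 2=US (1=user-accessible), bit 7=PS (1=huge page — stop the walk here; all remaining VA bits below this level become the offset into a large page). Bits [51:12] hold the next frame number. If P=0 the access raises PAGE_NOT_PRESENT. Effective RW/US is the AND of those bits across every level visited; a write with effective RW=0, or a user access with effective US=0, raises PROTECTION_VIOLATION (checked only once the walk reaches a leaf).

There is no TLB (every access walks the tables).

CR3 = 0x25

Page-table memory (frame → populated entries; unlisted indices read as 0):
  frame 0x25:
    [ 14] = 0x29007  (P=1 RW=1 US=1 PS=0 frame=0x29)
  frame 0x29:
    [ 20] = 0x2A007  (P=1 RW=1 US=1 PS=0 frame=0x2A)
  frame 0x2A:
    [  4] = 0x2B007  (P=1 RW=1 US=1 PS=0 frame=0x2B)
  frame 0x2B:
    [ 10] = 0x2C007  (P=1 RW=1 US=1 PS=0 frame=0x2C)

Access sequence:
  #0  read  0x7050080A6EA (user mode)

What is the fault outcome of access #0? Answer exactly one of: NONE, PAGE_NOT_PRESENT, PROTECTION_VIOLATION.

Per-access translation:
#0 VA=0x7050080A6EA (r,user):
  [0] read 0x25 idx=14: raw=0x29007 flags P=1 W=1 U=1 S=0
  [1] read 0x29 idx=20: raw=0x2A007 flags P=1 W=1 U=1 S=0
  [2] read 0x2A idx=4: raw=0x2B007 flags P=1 W=1 U=1 S=0
  [3] read 0x2B idx=10: raw=0x2C007 flags P=1 W=1 U=1 S=0
  → PA=0x2C6EA  (4 entries read)

Access #0 fault: NONE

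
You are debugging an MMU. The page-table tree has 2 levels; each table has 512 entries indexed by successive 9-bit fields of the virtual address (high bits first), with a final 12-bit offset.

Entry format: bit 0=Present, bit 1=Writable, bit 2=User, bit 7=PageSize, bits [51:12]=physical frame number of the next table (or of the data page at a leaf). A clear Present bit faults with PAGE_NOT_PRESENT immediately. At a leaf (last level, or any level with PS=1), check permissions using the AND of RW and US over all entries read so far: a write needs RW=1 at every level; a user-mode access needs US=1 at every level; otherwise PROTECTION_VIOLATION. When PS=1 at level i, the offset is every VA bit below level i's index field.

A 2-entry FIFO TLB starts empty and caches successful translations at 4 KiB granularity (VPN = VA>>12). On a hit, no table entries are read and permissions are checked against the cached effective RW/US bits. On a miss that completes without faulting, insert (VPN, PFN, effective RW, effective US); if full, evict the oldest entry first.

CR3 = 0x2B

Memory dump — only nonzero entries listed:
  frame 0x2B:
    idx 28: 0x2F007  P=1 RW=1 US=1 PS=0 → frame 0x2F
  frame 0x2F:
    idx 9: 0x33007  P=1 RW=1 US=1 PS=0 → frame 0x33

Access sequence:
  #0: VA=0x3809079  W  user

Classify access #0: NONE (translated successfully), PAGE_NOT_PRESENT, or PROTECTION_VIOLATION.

Per-access translation:
#0 VA=0x3809079 (w,user):
  [0] read 0x2B idx=28: raw=0x2F007 flags P=1 W=1 U=1 S=0
  [1] read 0x2F idx=9: raw=0x33007 flags P=1 W=1 U=1 S=0
  → PA=0x33079  (2 entries read)

Access #0 fault: NONE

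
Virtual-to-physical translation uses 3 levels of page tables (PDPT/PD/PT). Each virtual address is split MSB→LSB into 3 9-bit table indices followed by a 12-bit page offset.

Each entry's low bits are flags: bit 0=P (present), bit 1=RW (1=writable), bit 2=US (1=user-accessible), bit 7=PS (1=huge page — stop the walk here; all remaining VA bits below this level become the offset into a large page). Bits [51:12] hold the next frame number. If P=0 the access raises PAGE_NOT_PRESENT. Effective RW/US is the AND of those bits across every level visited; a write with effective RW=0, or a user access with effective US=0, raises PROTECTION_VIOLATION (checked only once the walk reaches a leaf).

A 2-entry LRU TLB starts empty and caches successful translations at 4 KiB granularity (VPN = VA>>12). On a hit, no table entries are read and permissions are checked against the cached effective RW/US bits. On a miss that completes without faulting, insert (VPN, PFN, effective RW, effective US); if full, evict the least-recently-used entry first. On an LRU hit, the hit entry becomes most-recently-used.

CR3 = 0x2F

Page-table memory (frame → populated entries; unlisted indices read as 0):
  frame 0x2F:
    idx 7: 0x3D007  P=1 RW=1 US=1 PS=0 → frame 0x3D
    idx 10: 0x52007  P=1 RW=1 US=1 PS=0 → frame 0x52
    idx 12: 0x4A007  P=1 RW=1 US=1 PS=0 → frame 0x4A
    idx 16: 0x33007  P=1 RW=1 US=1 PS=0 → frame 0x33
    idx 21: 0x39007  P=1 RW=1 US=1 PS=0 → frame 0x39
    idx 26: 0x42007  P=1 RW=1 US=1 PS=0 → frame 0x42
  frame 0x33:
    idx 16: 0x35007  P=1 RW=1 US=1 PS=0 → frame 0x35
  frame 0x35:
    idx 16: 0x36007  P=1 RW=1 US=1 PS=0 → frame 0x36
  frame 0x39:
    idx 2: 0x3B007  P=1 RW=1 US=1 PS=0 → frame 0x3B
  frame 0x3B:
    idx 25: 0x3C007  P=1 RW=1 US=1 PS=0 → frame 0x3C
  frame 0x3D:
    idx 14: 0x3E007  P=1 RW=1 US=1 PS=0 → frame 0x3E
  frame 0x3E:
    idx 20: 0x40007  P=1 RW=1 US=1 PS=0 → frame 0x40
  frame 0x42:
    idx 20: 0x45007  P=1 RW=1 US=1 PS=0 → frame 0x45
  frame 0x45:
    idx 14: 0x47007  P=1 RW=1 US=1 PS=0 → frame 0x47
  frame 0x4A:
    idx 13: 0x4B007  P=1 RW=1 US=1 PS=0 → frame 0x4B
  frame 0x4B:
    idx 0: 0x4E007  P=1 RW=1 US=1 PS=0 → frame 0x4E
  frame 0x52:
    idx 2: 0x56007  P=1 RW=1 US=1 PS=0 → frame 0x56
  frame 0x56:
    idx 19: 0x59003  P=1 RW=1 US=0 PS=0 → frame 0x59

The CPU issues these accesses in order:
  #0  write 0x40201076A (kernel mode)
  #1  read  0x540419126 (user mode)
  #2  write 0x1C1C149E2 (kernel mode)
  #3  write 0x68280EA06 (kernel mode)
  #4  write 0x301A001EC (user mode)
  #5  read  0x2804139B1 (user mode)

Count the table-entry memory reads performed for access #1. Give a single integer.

Trace:
#0 VA=0x40201076A (w,kernel):
  lvl0: tbl 0x2F, slot 16 ⇒ 0x33007 (P1/RW1/US1/PS0)
  lvl1: tbl 0x33, slot 16 ⇒ 0x35007 (P1/RW1/US1/PS0)
  lvl2: tbl 0x35, slot 16 ⇒ 0x36007 (P1/RW1/US1/PS0)
  ✓ 0x3676A  — 3 lookups
#1 VA=0x540419126 (r,user):
  lvl0: tbl 0x2F, slot 21 ⇒ 0x39007 (P1/RW1/US1/PS0)
  lvl1: tbl 0x39, slot 2 ⇒ 0x3B007 (P1/RW1/US1/PS0)
  lvl2: tbl 0x3B, slot 25 ⇒ 0x3C007 (P1/RW1/US1/PS0)
  ✓ 0x3C126  — 3 lookups
#2 VA=0x1C1C149E2 (w,kernel):
  lvl0: tbl 0x2F, slot 7 ⇒ 0x3D007 (P1/RW1/US1/PS0)
  lvl1: tbl 0x3D, slot 14 ⇒ 0x3E007 (P1/RW1/US1/PS0)
  lvl2: tbl 0x3E, slot 20 ⇒ 0x40007 (P1/RW1/US1/PS0)
  ✓ 0x409E2  — 3 lookups
#3 VA=0x68280EA06 (w,kernel):
  lvl0: tbl 0x2F, slot 26 ⇒ 0x42007 (P1/RW1/US1/PS0)
  lvl1: tbl 0x42, slot 20 ⇒ 0x45007 (P1/RW1/US1/PS0)
  lvl2: tbl 0x45, slot 14 ⇒ 0x47007 (P1/RW1/US1/PS0)
  ✓ 0x47A06  — 3 lookups
#4 VA=0x301A001EC (w,user):
  lvl0: tbl 0x2F, slot 12 ⇒ 0x4A007 (P1/RW1/US1/PS0)
  lvl1: tbl 0x4A, slot 13 ⇒ 0x4B007 (P1/RW1/US1/PS0)
  lvl2: tbl 0x4B, slot 0 ⇒ 0x4E007 (P1/RW1/US1/PS0)
  ✓ 0x4E1EC  — 3 lookups
#5 VA=0x2804139B1 (r,user):
  lvl0: tbl 0x2F, slot 10 ⇒ 0x52007 (P1/RW1/US1/PS0)
  lvl1: tbl 0x52, slot 2 ⇒ 0x56007 (P1/RW1/US1/PS0)
  lvl2: tbl 0x56, slot 19 ⇒ 0x59003 (P1/RW1/US0/PS0)
  ✗ PROTECTION_VIOLATION  [3 reads]

Entries read for #1: 3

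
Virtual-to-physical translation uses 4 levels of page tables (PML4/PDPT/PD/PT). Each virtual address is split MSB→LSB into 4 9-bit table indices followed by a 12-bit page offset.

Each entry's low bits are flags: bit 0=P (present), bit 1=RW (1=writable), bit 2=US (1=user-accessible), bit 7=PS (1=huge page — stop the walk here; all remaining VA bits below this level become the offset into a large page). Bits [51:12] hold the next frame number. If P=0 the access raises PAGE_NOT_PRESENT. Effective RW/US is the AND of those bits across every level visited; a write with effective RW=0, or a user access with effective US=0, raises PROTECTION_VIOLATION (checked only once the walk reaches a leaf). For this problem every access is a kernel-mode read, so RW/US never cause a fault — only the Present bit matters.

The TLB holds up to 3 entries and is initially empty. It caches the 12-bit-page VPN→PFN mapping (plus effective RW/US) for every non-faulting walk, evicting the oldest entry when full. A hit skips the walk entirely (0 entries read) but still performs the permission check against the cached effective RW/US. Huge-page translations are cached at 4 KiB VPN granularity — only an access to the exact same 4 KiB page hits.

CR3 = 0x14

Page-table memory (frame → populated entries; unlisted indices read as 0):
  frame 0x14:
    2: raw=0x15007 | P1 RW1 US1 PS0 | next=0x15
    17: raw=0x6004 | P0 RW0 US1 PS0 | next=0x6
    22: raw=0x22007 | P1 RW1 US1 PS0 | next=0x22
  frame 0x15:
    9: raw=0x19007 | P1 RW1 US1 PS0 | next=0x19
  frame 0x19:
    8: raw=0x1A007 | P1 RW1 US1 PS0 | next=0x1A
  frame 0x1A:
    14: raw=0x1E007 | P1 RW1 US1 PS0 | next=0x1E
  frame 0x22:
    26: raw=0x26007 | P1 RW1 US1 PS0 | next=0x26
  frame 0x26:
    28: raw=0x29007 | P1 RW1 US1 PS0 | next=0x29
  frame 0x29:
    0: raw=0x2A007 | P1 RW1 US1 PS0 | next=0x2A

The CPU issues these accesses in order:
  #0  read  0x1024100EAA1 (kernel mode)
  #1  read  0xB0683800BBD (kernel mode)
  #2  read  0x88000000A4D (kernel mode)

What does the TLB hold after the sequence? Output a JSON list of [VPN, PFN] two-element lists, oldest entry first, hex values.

Trace:
#0 VA=0x1024100EAA1 (r,kernel):
  [0] read 0x14 idx=2: raw=0x15007 flags P=1 W=1 U=1 S=0
  [1] read 0x15 idx=9: raw=0x19007 flags P=1 W=1 U=1 S=0
  [2] read 0x19 idx=8: raw=0x1A007 flags P=1 W=1 U=1 S=0
  [3] read 0x1A idx=14: raw=0x1E007 flags P=1 W=1 U=1 S=0
  → PA=0x1EAA1  (4 entries read)
#1 VA=0xB0683800BBD (r,kernel):
  [0] read 0x14 idx=22: raw=0x22007 flags P=1 W=1 U=1 S=0
  [1] read 0x22 idx=26: raw=0x26007 flags P=1 W=1 U=1 S=0
  [2] read 0x26 idx=28: raw=0x29007 flags P=1 W=1 U=1 S=0
  [3] read 0x29 idx=0: raw=0x2A007 flags P=1 W=1 U=1 S=0
  → PA=0x2ABBD  (4 entries read)
#2 VA=0x88000000A4D (r,kernel):
  [0] read 0x14 idx=17: raw=0x6004 flags P=0 W=0 U=1 S=0
  ⇒ fault: PAGE_NOT_PRESENT  — 1 lookups

TLB: [["0x1024100E", "0x1E"], ["0xB0683800", "0x2A"]]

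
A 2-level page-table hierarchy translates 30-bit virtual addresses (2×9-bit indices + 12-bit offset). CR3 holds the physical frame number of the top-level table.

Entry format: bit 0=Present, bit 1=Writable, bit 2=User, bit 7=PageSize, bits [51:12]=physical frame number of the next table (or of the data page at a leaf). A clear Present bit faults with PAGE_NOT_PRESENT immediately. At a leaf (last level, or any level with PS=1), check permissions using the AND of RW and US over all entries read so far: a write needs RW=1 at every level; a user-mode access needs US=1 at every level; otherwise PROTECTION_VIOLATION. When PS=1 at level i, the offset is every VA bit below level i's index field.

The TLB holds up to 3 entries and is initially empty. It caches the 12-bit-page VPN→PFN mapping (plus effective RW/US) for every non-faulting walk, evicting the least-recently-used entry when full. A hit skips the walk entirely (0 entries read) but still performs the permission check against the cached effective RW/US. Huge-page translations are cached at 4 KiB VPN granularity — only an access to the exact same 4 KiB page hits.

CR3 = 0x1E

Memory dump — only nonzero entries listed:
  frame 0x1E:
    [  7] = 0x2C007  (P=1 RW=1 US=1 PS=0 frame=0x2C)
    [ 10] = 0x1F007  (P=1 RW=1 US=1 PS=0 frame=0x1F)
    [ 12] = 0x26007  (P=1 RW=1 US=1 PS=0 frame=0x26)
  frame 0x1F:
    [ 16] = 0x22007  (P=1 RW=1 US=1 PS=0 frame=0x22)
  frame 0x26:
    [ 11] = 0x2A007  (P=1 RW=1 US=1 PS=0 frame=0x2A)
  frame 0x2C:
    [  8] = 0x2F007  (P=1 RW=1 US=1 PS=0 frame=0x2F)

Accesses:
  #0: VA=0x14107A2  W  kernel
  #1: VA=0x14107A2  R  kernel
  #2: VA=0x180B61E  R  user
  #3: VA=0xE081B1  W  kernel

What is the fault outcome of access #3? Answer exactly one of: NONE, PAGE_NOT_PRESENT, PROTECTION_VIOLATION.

Trace:
#0 VA=0x14107A2 (w,kernel):
  L0: frame=0x1E idx=10 entry=0x1F007 [P=1 RW=1 US=1 PS=0]
  L1: frame=0x1F idx=16 entry=0x22007 [P=1 RW=1 US=1 PS=0]
  → PA=0x227A2  (2 entries read)
#1 VA=0x14107A2 (r,kernel):
  TLB hit vpn=0x1410 → PA=0x227A2
#2 VA=0x180B61E (r,user):
  L0: frame=0x1E idx=12 entry=0x26007 [P=1 RW=1 US=1 PS=0]
  L1: frame=0x26 idx=11 entry=0x2A007 [P=1 RW=1 US=1 PS=0]
  → PA=0x2A61E  (2 entries read)
#3 VA=0xE081B1 (w,kernel):
  L0: frame=0x1E idx=7 entry=0x2C007 [P=1 RW=1 US=1 PS=0]
  L1: frame=0x2C idx=8 entry=0x2F007 [P=1 RW=1 US=1 PS=0]
  → PA=0x2F1B1  (2 entries read)

Access #3 fault: NONE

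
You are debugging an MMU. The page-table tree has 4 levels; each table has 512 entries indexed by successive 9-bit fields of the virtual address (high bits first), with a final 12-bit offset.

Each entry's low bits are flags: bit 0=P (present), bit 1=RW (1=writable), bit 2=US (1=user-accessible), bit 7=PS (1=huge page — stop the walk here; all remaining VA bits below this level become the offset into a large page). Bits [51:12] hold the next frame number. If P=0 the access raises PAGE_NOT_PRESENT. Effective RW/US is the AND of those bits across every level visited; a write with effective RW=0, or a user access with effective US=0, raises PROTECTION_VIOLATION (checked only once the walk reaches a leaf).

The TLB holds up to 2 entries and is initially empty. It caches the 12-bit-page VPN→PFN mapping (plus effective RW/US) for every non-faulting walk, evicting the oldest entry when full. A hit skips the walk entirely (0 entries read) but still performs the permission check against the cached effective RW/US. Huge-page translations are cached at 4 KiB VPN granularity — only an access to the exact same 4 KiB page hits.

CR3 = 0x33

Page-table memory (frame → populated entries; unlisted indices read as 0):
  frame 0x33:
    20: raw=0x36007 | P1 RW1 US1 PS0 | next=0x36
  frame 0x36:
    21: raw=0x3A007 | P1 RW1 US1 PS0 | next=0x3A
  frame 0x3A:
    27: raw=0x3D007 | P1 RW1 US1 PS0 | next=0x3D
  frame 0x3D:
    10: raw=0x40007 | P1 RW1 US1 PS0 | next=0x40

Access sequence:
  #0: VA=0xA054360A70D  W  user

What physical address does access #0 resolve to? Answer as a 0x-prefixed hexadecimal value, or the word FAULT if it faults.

Walk each access:
#0 VA=0xA054360A70D (w,user):
  L0 @0x33[20] → 0x36007  P=1,RW=1,US=1,PS=0
  L1 @0x36[21] → 0x3A007  P=1,RW=1,US=1,PS=0
  L2 @0x3A[27] → 0x3D007  P=1,RW=1,US=1,PS=0
  L3 @0x3D[10] → 0x40007  P=1,RW=1,US=1,PS=0
  ⇒ phys 0x4070D  [4 reads]

Access #0 PA: 0x4070D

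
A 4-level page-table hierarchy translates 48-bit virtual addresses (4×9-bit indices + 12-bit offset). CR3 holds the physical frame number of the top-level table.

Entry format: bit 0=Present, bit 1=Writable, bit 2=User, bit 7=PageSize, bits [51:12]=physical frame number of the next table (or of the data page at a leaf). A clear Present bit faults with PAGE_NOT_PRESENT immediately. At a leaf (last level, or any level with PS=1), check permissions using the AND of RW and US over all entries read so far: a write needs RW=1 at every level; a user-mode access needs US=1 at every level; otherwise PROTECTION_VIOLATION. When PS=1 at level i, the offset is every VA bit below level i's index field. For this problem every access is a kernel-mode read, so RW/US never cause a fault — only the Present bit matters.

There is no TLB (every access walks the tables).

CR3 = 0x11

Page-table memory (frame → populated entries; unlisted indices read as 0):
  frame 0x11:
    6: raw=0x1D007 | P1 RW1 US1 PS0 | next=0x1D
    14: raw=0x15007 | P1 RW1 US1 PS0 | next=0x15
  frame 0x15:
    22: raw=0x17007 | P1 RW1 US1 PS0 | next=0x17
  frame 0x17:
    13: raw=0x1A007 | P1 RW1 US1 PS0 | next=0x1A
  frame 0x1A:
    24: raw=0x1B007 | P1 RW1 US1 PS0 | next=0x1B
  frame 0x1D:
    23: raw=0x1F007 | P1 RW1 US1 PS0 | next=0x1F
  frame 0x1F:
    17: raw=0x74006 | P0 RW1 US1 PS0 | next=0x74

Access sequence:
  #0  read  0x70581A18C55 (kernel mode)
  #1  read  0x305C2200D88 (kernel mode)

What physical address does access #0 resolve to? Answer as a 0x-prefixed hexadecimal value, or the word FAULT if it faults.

Trace:
#0 VA=0x70581A18C55 (r,kernel):
  lvl0: tbl 0x11, slot 14 ⇒ 0x15007 (P1/RW1/US1/PS0)
  lvl1: tbl 0x15, slot 22 ⇒ 0x17007 (P1/RW1/US1/PS0)
  lvl2: tbl 0x17, slot 13 ⇒ 0x1A007 (P1/RW1/US1/PS0)
  lvl3: tbl 0x1A, slot 24 ⇒ 0x1B007 (P1/RW1/US1/PS0)
  ✓ 0x1BC55  — 4 lookups
#1 VA=0x305C2200D88 (r,kernel):
  lvl0: tbl 0x11, slot 6 ⇒ 0x1D007 (P1/RW1/US1/PS0)
  lvl1: tbl 0x1D, slot 23 ⇒ 0x1F007 (P1/RW1/US1/PS0)
  lvl2: tbl 0x1F, slot 17 ⇒ 0x74006 (P0/RW1/US1/PS0)
  ✗ PAGE_NOT_PRESENT  [3 reads]

Access #0 PA: 0x1BC55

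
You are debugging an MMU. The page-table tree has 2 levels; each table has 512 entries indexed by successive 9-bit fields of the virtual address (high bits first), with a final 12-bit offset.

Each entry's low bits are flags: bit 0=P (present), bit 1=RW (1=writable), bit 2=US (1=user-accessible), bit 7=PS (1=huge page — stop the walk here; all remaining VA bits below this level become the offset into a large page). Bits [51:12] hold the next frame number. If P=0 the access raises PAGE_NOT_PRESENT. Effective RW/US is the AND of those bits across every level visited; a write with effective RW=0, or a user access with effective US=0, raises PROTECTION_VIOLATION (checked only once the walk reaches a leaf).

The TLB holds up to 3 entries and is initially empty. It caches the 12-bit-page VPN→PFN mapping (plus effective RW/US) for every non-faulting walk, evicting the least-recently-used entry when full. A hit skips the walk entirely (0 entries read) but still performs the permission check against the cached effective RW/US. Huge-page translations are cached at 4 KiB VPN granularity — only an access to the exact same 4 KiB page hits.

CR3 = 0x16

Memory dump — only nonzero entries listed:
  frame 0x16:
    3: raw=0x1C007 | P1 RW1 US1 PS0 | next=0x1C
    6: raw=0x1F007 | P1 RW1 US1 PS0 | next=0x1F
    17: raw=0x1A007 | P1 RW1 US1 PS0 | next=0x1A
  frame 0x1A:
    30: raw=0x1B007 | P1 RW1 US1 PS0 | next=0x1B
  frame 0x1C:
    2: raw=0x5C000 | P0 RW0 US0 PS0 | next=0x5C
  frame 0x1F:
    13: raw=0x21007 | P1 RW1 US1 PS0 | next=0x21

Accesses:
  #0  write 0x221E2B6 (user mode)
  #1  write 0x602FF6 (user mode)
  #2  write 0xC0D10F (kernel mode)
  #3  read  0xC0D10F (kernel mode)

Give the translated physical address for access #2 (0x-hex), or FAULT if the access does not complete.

Per-access translation:
#0 VA=0x221E2B6 (w,user):
  L0 @0x16[17] → 0x1A007  P=1,RW=1,US=1,PS=0
  L1 @0x1A[30] → 0x1B007  P=1,RW=1,US=1,PS=0
  ✓ 0x1B2B6  — 2 lookups
#1 VA=0x602FF6 (w,user):
  L0 @0x16[3] → 0x1C007  P=1,RW=1,US=1,PS=0
  L1 @0x1C[2] → 0x5C000  P=0,RW=0,US=0,PS=0
  → PAGE_NOT_PRESENT  (2 entries read)
#2 VA=0xC0D10F (w,kernel):
  L0 @0x16[6] → 0x1F007  P=1,RW=1,US=1,PS=0
  L1 @0x1F[13] → 0x21007  P=1,RW=1,US=1,PS=0
  ✓ 0x2110F  — 2 lookups
#3 VA=0xC0D10F (r,kernel):
  TLB hit vpn=0xC0D → PA=0x2110F

Access #2 PA: 0x2110F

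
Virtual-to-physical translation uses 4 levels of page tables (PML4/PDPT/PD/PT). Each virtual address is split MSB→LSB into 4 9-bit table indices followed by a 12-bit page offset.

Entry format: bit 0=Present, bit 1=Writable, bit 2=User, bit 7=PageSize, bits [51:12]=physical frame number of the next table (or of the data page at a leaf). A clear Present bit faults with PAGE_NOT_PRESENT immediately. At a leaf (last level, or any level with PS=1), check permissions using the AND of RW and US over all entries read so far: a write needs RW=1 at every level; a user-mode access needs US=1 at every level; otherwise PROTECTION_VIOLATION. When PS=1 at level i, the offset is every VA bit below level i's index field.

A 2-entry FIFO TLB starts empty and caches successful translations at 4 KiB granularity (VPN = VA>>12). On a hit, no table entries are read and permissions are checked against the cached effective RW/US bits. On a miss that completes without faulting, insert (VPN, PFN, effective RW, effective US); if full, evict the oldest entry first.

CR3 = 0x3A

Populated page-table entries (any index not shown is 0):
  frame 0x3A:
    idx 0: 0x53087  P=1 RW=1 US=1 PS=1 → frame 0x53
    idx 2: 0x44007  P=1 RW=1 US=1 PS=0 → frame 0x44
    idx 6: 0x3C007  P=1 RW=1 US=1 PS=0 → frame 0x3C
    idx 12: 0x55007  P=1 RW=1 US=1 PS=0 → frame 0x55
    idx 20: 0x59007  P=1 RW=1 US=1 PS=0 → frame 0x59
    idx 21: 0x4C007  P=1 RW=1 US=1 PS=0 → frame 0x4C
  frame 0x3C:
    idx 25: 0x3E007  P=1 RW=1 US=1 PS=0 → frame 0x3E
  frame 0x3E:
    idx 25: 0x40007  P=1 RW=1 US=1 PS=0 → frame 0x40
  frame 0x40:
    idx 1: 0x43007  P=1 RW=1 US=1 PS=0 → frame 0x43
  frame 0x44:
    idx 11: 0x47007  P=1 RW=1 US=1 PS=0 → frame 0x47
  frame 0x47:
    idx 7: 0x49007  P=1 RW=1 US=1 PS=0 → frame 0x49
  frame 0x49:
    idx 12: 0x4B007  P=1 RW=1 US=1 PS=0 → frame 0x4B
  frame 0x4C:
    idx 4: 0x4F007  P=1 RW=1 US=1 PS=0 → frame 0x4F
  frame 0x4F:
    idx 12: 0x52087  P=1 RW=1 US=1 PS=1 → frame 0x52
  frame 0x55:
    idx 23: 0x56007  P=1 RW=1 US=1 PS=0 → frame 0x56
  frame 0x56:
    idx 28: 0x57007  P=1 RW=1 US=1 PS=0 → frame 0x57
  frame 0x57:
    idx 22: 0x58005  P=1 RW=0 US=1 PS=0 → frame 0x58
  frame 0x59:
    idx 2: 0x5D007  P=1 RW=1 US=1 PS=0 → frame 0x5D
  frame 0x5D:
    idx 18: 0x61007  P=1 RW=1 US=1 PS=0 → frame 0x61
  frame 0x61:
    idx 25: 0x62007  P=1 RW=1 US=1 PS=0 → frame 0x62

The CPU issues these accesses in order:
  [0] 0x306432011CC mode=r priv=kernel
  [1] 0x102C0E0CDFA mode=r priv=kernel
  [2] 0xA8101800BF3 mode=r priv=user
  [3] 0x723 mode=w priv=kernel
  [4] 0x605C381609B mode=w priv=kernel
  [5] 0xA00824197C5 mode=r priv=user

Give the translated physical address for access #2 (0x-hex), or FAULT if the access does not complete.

Trace:
#0 VA=0x306432011CC (r,kernel):
  L0: frame=0x3A idx=6 entry=0x3C007 [P=1 RW=1 US=1 PS=0]
  L1: frame=0x3C idx=25 entry=0x3E007 [P=1 RW=1 US=1 PS=0]
  L2: frame=0x3E idx=25 entry=0x40007 [P=1 RW=1 US=1 PS=0]
  L3: frame=0x40 idx=1 entry=0x43007 [P=1 RW=1 US=1 PS=0]
  ⇒ phys 0x431CC  [4 reads]
#1 VA=0x102C0E0CDFA (r,kernel):
  L0: frame=0x3A idx=2 entry=0x44007 [P=1 RW=1 US=1 PS=0]
  L1: frame=0x44 idx=11 entry=0x47007 [P=1 RW=1 US=1 PS=0]
  L2: frame=0x47 idx=7 entry=0x49007 [P=1 RW=1 US=1 PS=0]
  L3: frame=0x49 idx=12 entry=0x4B007 [P=1 RW=1 US=1 PS=0]
  ⇒ phys 0x4BDFA  [4 reads]
#2 VA=0xA8101800BF3 (r,user):
  L0: frame=0x3A idx=21 entry=0x4C007 [P=1 RW=1 US=1 PS=0]
  L1: frame=0x4C idx=4 entry=0x4F007 [P=1 RW=1 US=1 PS=0]
  L2: frame=0x4F idx=12 entry=0x52087 [P=1 RW=1 US=1 PS=1]
  ⇒ phys 0x52BF3 (huge @L2)  [3 reads]
#3 VA=0x723 (w,kernel):
  L0: frame=0x3A idx=0 entry=0x53087 [P=1 RW=1 US=1 PS=1]
  ⇒ phys 0x53723 (huge @L0)  [1 reads]
#4 VA=0x605C381609B (w,kernel):
  L0: frame=0x3A idx=12 entry=0x55007 [P=1 RW=1 US=1 PS=0]
  L1: frame=0x55 idx=23 entry=0x56007 [P=1 RW=1 US=1 PS=0]
  L2: frame=0x56 idx=28 entry=0x57007 [P=1 RW=1 US=1 PS=0]
  L3: frame=0x57 idx=22 entry=0x58005 [P=1 RW=0 US=1 PS=0]
  ⇒ fault: PROTECTION_VIOLATION  — 4 lookups
#5 VA=0xA00824197C5 (r,user):
  L0: frame=0x3A idx=20 entry=0x59007 [P=1 RW=1 US=1 PS=0]
  L1: frame=0x59 idx=2 entry=0x5D007 [P=1 RW=1 US=1 PS=0]
  L2: frame=0x5D idx=18 entry=0x61007 [P=1 RW=1 US=1 PS=0]
  L3: frame=0x61 idx=25 entry=0x62007 [P=1 RW=1 US=1 PS=0]
  ⇒ phys 0x627C5  [4 reads]

Access #2 PA: 0x52BF3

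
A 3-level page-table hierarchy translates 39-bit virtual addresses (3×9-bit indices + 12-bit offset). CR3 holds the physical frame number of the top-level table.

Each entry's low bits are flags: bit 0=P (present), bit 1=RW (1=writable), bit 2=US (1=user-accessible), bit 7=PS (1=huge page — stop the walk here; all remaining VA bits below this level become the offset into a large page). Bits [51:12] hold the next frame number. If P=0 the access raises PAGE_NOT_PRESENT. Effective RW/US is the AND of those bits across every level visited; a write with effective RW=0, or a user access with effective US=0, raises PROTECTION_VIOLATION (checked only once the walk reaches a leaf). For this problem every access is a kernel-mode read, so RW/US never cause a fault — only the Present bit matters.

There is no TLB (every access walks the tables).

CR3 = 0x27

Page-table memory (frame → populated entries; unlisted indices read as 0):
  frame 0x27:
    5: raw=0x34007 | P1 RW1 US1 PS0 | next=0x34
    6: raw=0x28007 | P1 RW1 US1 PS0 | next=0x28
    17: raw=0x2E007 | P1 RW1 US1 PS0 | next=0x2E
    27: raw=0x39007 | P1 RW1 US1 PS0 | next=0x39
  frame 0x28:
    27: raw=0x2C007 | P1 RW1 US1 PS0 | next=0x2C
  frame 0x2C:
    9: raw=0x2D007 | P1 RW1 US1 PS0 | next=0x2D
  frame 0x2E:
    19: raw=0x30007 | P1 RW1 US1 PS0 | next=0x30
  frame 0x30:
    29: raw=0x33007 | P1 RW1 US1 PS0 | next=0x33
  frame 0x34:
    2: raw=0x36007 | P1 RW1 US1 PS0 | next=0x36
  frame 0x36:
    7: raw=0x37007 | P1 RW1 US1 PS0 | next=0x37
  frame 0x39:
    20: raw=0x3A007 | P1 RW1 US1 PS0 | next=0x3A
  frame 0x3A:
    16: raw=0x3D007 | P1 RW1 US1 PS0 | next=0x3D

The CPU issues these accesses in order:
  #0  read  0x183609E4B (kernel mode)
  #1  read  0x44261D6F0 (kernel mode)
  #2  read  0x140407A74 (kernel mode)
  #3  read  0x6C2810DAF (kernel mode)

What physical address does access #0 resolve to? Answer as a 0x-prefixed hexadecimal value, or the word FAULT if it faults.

Walk each access:
#0 VA=0x183609E4B (r,kernel):
  lvl0: tbl 0x27, slot 6 ⇒ 0x28007 (P1/RW1/US1/PS0)
  lvl1: tbl 0x28, slot 27 ⇒ 0x2C007 (P1/RW1/US1/PS0)
  lvl2: tbl 0x2C, slot 9 ⇒ 0x2D007 (P1/RW1/US1/PS0)
  ⇒ phys 0x2DE4B  [3 reads]
#1 VA=0x44261D6F0 (r,kernel):
  lvl0: tbl 0x27, slot 17 ⇒ 0x2E007 (P1/RW1/US1/PS0)
  lvl1: tbl 0x2E, slot 19 ⇒ 0x30007 (P1/RW1/US1/PS0)
  lvl2: tbl 0x30, slot 29 ⇒ 0x33007 (P1/RW1/US1/PS0)
  ⇒ phys 0x336F0  [3 reads]
#2 VA=0x140407A74 (r,kernel):
  lvl0: tbl 0x27, slot 5 ⇒ 0x34007 (P1/RW1/US1/PS0)
  lvl1: tbl 0x34, slot 2 ⇒ 0x36007 (P1/RW1/US1/PS0)
  lvl2: tbl 0x36, slot 7 ⇒ 0x37007 (P1/RW1/US1/PS0)
  ⇒ phys 0x37A74  [3 reads]
#3 VA=0x6C2810DAF (r,kernel):
  lvl0: tbl 0x27, slot 27 ⇒ 0x39007 (P1/RW1/US1/PS0)
  lvl1: tbl 0x39, slot 20 ⇒ 0x3A007 (P1/RW1/US1/PS0)
  lvl2: tbl 0x3A, slot 16 ⇒ 0x3D007 (P1/RW1/US1/PS0)
  ⇒ phys 0x3DDAF  [3 reads]

Access #0 PA: 0x2DE4B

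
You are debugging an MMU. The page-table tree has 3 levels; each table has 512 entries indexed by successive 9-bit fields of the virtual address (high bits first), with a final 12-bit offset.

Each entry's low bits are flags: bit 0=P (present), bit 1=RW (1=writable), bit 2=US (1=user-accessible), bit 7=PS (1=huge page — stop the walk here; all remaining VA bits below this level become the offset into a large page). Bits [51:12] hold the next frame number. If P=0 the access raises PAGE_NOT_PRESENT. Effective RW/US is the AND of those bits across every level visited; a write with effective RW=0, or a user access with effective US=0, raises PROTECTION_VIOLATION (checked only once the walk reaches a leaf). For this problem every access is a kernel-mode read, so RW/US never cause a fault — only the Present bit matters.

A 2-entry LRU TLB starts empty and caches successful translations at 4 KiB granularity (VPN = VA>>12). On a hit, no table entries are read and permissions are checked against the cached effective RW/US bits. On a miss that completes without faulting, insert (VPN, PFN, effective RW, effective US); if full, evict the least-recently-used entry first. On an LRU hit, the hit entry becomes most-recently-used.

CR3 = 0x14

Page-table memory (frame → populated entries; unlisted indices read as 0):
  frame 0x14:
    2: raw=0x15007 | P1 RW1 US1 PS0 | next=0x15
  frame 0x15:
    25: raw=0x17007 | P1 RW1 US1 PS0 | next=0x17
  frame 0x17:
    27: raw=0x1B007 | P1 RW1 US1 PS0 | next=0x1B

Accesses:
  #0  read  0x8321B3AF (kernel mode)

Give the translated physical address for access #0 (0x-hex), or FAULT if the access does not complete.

Per-access translation:
#0 VA=0x8321B3AF (r,kernel):
  lvl0: tbl 0x14, slot 2 ⇒ 0x15007 (P1/RW1/US1/PS0)
  lvl1: tbl 0x15, slot 25 ⇒ 0x17007 (P1/RW1/US1/PS0)
  lvl2: tbl 0x17, slot 27 ⇒ 0x1B007 (P1/RW1/US1/PS0)
  ⇒ phys 0x1B3AF  [3 reads]

Access #0 PA: 0x1B3AF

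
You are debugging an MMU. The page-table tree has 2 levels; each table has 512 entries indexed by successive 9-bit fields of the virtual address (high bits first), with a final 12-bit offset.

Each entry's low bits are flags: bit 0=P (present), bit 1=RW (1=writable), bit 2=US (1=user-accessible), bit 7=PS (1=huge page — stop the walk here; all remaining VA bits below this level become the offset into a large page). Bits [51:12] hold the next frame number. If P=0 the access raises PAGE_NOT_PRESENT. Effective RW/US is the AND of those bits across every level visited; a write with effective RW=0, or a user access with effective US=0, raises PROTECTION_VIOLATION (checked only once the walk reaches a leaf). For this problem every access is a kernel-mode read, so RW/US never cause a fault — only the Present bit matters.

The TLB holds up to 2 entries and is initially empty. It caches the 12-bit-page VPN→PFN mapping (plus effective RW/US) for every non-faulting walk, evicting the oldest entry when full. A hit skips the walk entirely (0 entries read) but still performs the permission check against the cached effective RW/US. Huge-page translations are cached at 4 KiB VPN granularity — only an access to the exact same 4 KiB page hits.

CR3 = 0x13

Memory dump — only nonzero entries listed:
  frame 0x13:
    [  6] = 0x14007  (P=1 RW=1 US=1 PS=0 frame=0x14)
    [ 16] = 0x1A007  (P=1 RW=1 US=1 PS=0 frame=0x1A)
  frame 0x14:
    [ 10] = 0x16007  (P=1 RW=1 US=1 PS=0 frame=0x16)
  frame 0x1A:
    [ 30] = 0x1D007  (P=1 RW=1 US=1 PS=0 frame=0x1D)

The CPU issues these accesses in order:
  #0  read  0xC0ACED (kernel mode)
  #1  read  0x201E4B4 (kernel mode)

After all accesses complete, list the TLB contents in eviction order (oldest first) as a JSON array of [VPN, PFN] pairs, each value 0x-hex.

Walk each access:
#0 VA=0xC0ACED (r,kernel):
  lvl0: tbl 0x13, slot 6 ⇒ 0x14007 (P1/RW1/US1/PS0)
  lvl1: tbl 0x14, slot 10 ⇒ 0x16007 (P1/RW1/US1/PS0)
  → PA=0x16CED  (2 entries read)
#1 VA=0x201E4B4 (r,kernel):
  lvl0: tbl 0x13, slot 16 ⇒ 0x1A007 (P1/RW1/US1/PS0)
  lvl1: tbl 0x1A, slot 30 ⇒ 0x1D007 (P1/RW1/US1/PS0)
  → PA=0x1D4B4  (2 entries read)

TLB: [["0xC0A", "0x16"], ["0x201E", "0x1D"]]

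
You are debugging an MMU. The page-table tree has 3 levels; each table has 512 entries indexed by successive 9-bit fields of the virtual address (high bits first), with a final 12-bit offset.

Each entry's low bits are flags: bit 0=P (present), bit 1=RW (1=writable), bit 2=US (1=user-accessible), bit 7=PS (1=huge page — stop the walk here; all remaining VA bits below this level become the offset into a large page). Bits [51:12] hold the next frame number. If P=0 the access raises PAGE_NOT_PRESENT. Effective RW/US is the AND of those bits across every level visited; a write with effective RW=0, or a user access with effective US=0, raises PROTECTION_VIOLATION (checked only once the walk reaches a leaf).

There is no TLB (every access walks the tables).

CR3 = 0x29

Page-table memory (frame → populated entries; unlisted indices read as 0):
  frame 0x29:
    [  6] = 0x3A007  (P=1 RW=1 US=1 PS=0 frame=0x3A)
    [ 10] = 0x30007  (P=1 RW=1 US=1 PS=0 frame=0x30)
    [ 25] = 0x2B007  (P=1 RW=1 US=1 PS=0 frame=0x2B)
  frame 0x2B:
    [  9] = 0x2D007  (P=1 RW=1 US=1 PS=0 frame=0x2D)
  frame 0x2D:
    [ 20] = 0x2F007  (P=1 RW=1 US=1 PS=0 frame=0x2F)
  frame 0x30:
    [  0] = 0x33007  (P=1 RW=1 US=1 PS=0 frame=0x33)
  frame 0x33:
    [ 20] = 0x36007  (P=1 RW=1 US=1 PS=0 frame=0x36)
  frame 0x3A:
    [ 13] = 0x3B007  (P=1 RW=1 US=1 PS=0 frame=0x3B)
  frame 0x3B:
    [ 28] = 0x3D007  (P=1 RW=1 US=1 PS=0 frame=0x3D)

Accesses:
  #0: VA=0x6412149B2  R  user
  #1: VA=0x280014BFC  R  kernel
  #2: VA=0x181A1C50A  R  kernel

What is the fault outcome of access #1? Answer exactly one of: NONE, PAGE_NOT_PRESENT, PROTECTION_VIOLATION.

Per-access translation:
#0 VA=0x6412149B2 (r,user):
  lvl0: tbl 0x29, slot 25 ⇒ 0x2B007 (P1/RW1/US1/PS0)
  lvl1: tbl 0x2B, slot 9 ⇒ 0x2D007 (P1/RW1/US1/PS0)
  lvl2: tbl 0x2D, slot 20 ⇒ 0x2F007 (P1/RW1/US1/PS0)
  → PA=0x2F9B2  (3 entries read)
#1 VA=0x280014BFC (r,kernel):
  lvl0: tbl 0x29, slot 10 ⇒ 0x30007 (P1/RW1/US1/PS0)
  lvl1: tbl 0x30, slot 0 ⇒ 0x33007 (P1/RW1/US1/PS0)
  lvl2: tbl 0x33, slot 20 ⇒ 0x36007 (P1/RW1/US1/PS0)
  → PA=0x36BFC  (3 entries read)
#2 VA=0x181A1C50A (r,kernel):
  lvl0: tbl 0x29, slot 6 ⇒ 0x3A007 (P1/RW1/US1/PS0)
  lvl1: tbl 0x3A, slot 13 ⇒ 0x3B007 (P1/RW1/US1/PS0)
  lvl2: tbl 0x3B, slot 28 ⇒ 0x3D007 (P1/RW1/US1/PS0)
  → PA=0x3D50A  (3 entries read)

Access #1 fault: NONE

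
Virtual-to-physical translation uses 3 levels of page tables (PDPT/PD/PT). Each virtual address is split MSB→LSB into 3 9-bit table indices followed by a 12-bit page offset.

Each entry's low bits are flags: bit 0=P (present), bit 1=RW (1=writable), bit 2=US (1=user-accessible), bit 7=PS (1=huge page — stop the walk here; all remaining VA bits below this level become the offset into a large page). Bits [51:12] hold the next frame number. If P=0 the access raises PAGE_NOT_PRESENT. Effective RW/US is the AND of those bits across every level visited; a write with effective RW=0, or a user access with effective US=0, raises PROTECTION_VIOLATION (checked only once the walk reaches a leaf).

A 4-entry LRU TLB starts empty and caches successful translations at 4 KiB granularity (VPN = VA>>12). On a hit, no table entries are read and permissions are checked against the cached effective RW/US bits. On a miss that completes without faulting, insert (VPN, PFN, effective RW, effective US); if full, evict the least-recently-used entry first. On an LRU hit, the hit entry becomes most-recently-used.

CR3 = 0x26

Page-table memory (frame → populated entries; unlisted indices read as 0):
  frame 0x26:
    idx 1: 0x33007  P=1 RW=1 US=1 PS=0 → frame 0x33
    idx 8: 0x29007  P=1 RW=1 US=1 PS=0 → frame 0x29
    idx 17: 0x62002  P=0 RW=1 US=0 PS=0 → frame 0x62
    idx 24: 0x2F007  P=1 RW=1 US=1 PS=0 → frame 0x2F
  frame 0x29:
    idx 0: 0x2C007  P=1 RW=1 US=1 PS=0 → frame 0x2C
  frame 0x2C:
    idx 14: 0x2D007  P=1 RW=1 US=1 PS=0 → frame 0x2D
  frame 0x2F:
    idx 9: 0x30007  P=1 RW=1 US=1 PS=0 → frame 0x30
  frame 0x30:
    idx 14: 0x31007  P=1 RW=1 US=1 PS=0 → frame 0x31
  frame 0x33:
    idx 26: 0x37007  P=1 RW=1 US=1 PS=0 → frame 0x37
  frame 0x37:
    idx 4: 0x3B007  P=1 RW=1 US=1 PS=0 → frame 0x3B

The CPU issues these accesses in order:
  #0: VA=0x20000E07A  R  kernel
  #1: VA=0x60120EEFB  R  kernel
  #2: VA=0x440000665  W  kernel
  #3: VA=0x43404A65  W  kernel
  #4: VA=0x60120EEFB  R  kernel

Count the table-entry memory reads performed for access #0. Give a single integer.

Walk each access:
#0 VA=0x20000E07A (r,kernel):
  L0: frame=0x26 idx=8 entry=0x29007 [P=1 RW=1 US=1 PS=0]
  L1: frame=0x29 idx=0 entry=0x2C007 [P=1 RW=1 US=1 PS=0]
  L2: frame=0x2C idx=14 entry=0x2D007 [P=1 RW=1 US=1 PS=0]
  ⇒ phys 0x2D07A  [3 reads]
#1 VA=0x60120EEFB (r,kernel):
  L0: frame=0x26 idx=24 entry=0x2F007 [P=1 RW=1 US=1 PS=0]
  L1: frame=0x2F idx=9 entry=0x30007 [P=1 RW=1 US=1 PS=0]
  L2: frame=0x30 idx=14 entry=0x31007 [P=1 RW=1 US=1 PS=0]
  ⇒ phys 0x31EFB  [3 reads]
#2 VA=0x440000665 (w,kernel):
  L0: frame=0x26 idx=17 entry=0x62002 [P=0 RW=1 US=0 PS=0]
  ⇒ fault: PAGE_NOT_PRESENT  — 1 lookups
#3 VA=0x43404A65 (w,kernel):
  L0: frame=0x26 idx=1 entry=0x33007 [P=1 RW=1 US=1 PS=0]
  L1: frame=0x33 idx=26 entry=0x37007 [P=1 RW=1 US=1 PS=0]
  L2: frame=0x37 idx=4 entry=0x3B007 [P=1 RW=1 US=1 PS=0]
  ⇒ phys 0x3BA65  [3 reads]
#4 VA=0x60120EEFB (r,kernel):
  TLB hit vpn=0x60120E → PA=0x31EFB

Entries read for #0: 3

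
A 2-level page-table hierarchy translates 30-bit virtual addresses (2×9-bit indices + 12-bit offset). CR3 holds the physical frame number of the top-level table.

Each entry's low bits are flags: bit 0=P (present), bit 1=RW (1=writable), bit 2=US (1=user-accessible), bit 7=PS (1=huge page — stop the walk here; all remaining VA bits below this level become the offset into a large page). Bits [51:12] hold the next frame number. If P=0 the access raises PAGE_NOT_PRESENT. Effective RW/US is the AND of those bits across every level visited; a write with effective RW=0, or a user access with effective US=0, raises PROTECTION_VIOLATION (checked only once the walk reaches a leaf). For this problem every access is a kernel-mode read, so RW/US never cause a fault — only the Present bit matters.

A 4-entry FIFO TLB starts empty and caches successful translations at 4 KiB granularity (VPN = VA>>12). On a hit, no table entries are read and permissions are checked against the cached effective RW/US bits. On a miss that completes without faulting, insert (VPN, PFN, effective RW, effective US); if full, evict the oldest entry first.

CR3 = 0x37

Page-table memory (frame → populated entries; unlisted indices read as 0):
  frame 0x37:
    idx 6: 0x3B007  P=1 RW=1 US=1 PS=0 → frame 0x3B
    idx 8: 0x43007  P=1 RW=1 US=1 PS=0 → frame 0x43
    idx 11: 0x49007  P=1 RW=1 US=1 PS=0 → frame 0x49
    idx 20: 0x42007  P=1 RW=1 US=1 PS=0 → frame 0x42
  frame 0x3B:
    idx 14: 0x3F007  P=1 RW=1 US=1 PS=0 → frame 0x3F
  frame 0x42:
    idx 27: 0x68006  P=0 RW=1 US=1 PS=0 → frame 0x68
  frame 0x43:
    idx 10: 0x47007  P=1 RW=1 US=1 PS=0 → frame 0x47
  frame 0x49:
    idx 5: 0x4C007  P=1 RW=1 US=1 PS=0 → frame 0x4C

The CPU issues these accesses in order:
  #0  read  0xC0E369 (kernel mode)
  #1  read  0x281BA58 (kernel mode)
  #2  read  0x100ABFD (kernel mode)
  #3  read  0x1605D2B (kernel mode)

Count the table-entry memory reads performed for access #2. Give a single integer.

Walk each access:
#0 VA=0xC0E369 (r,kernel):
  lvl0: tbl 0x37, slot 6 ⇒ 0x3B007 (P1/RW1/US1/PS0)
  lvl1: tbl 0x3B, slot 14 ⇒ 0x3F007 (P1/RW1/US1/PS0)
  ⇒ phys 0x3F369  [2 reads]
#1 VA=0x281BA58 (r,kernel):
  lvl0: tbl 0x37, slot 20 ⇒ 0x42007 (P1/RW1/US1/PS0)
  lvl1: tbl 0x42, slot 27 ⇒ 0x68006 (P0/RW1/US1/PS0)
  → PAGE_NOT_PRESENT  (2 entries read)
#2 VA=0x100ABFD (r,kernel):
  lvl0: tbl 0x37, slot 8 ⇒ 0x43007 (P1/RW1/US1/PS0)
  lvl1: tbl 0x43, slot 10 ⇒ 0x47007 (P1/RW1/US1/PS0)
  ⇒ phys 0x47BFD  [2 reads]
#3 VA=0x1605D2B (r,kernel):
  lvl0: tbl 0x37, slot 11 ⇒ 0x49007 (P1/RW1/US1/PS0)
  lvl1: tbl 0x49, slot 5 ⇒ 0x4C007 (P1/RW1/US1/PS0)
  ⇒ phys 0x4CD2B  [2 reads]

Entries read for #2: 2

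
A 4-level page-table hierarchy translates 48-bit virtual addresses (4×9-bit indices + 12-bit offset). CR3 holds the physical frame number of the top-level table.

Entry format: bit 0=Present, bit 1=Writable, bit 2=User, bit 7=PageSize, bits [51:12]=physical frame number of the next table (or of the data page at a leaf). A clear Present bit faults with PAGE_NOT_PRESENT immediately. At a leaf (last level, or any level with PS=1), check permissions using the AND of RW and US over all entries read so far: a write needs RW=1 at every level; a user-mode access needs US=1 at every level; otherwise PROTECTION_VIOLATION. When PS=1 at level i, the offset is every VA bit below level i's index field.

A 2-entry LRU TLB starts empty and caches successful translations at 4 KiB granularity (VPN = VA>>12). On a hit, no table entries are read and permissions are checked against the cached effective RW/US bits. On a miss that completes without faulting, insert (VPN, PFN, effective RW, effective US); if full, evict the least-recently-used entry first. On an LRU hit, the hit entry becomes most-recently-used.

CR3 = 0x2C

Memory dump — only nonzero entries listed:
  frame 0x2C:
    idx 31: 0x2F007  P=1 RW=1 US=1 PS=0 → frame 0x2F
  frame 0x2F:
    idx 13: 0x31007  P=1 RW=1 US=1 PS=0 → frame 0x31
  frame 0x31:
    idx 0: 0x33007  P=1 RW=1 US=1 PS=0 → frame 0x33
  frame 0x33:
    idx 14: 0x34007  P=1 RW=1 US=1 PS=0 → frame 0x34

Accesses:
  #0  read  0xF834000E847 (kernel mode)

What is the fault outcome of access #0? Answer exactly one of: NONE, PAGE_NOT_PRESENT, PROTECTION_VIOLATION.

Walk each access:
#0 VA=0xF834000E847 (r,kernel):
  L0: frame=0x2C idx=31 entry=0x2F007 [P=1 RW=1 US=1 PS=0]
  L1: frame=0x2F idx=13 entry=0x31007 [P=1 RW=1 US=1 PS=0]
  L2: frame=0x31 idx=0 entry=0x33007 [P=1 RW=1 US=1 PS=0]
  L3: frame=0x33 idx=14 entry=0x34007 [P=1 RW=1 US=1 PS=0]
  ✓ 0x34847  — 4 lookups

Access #0 fault: NONE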